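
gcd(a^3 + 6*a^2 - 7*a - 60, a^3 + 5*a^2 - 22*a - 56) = 1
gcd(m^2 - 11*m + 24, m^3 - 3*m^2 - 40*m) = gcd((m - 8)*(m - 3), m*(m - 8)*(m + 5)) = m - 8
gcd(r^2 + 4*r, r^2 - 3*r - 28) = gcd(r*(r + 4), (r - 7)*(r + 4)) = r + 4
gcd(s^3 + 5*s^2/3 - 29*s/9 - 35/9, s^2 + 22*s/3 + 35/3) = s + 7/3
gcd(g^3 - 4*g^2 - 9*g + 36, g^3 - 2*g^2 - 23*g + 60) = g^2 - 7*g + 12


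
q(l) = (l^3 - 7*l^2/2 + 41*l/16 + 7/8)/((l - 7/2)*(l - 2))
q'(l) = (3*l^2 - 7*l + 41/16)/((l - 7/2)*(l - 2)) - (l^3 - 7*l^2/2 + 41*l/16 + 7/8)/((l - 7/2)*(l - 2)^2) - (l^3 - 7*l^2/2 + 41*l/16 + 7/8)/((l - 7/2)^2*(l - 2))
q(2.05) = -0.48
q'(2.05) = -2.12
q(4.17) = 15.96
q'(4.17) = -13.62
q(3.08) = -10.54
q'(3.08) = -36.20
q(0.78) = 0.37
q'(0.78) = 0.11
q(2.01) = -0.39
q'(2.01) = -1.96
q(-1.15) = -0.56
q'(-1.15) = 0.70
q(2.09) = -0.56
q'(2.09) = -2.30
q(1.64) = 0.11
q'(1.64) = -0.90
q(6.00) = 10.62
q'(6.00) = -0.05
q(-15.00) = -13.35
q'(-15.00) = 0.98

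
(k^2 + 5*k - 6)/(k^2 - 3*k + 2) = (k + 6)/(k - 2)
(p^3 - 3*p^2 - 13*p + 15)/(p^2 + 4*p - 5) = (p^2 - 2*p - 15)/(p + 5)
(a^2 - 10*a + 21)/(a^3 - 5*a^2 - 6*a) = (-a^2 + 10*a - 21)/(a*(-a^2 + 5*a + 6))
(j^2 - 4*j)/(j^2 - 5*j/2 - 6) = 2*j/(2*j + 3)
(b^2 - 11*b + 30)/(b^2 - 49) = (b^2 - 11*b + 30)/(b^2 - 49)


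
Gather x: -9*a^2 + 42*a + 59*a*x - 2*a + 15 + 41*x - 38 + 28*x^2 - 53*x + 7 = -9*a^2 + 40*a + 28*x^2 + x*(59*a - 12) - 16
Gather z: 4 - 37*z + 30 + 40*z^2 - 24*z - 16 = 40*z^2 - 61*z + 18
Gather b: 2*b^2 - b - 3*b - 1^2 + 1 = 2*b^2 - 4*b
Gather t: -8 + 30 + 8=30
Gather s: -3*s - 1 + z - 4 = -3*s + z - 5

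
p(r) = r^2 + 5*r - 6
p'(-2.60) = -0.20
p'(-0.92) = 3.16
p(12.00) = 198.00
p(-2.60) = -12.24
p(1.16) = 1.15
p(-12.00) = 78.00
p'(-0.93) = 3.14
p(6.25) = 64.31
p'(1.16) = 7.32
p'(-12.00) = -19.00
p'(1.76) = 8.52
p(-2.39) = -12.24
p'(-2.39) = 0.22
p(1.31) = 2.27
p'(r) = 2*r + 5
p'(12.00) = 29.00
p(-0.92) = -9.75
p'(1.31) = 7.62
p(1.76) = 5.90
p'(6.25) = 17.50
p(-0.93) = -9.79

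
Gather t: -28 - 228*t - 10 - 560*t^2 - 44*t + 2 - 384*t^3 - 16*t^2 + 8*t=-384*t^3 - 576*t^2 - 264*t - 36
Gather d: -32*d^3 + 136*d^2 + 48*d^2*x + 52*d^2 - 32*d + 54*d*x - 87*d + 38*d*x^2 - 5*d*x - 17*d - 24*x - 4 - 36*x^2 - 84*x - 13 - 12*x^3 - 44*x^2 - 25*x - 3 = -32*d^3 + d^2*(48*x + 188) + d*(38*x^2 + 49*x - 136) - 12*x^3 - 80*x^2 - 133*x - 20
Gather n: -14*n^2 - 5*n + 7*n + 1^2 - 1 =-14*n^2 + 2*n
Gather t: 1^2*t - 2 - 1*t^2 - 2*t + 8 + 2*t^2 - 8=t^2 - t - 2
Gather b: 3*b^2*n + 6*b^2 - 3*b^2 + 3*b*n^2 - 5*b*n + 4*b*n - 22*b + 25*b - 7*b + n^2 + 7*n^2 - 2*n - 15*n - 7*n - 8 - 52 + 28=b^2*(3*n + 3) + b*(3*n^2 - n - 4) + 8*n^2 - 24*n - 32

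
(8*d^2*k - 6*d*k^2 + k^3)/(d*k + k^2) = (8*d^2 - 6*d*k + k^2)/(d + k)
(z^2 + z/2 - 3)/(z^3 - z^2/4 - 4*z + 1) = 2*(2*z - 3)/(4*z^2 - 9*z + 2)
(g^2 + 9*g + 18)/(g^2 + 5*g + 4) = (g^2 + 9*g + 18)/(g^2 + 5*g + 4)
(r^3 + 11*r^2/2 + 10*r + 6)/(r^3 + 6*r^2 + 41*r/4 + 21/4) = 2*(r^2 + 4*r + 4)/(2*r^2 + 9*r + 7)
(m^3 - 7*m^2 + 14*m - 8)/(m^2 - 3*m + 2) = m - 4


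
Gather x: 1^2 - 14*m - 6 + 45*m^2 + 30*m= 45*m^2 + 16*m - 5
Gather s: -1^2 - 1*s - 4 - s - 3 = -2*s - 8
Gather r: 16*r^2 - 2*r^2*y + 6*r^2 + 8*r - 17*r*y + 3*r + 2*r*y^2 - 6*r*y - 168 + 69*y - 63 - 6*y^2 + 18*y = r^2*(22 - 2*y) + r*(2*y^2 - 23*y + 11) - 6*y^2 + 87*y - 231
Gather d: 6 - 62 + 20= -36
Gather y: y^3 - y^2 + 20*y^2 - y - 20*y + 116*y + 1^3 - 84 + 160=y^3 + 19*y^2 + 95*y + 77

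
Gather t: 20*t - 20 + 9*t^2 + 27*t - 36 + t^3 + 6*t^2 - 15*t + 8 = t^3 + 15*t^2 + 32*t - 48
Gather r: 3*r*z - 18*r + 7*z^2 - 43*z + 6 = r*(3*z - 18) + 7*z^2 - 43*z + 6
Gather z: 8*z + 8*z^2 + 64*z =8*z^2 + 72*z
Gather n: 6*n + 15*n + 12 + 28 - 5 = 21*n + 35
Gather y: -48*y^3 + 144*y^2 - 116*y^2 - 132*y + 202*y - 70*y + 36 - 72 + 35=-48*y^3 + 28*y^2 - 1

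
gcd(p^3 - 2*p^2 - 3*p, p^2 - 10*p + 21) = p - 3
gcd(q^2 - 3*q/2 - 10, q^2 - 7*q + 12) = q - 4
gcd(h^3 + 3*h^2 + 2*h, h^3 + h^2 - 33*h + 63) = 1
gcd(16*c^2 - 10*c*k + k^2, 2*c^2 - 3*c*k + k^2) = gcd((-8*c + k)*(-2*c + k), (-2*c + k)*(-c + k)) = 2*c - k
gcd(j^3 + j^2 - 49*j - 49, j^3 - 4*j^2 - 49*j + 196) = j^2 - 49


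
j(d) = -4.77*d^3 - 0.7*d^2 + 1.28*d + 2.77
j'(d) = -14.31*d^2 - 1.4*d + 1.28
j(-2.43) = 63.97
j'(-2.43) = -79.82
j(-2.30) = 54.16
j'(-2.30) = -71.20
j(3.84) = -272.73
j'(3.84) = -215.11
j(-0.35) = 2.44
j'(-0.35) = 0.02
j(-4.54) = 428.89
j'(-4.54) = -287.32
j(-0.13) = 2.60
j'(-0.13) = 1.22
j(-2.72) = 90.10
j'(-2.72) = -100.78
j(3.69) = -241.70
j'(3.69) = -198.73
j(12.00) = -8325.23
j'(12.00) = -2076.16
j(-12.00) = 8129.17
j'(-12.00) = -2042.56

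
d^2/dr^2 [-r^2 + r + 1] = -2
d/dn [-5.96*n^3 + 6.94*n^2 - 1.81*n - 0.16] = -17.88*n^2 + 13.88*n - 1.81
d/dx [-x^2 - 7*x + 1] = -2*x - 7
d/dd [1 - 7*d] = -7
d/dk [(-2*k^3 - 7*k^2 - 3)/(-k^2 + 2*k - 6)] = 2*(k^4 - 4*k^3 + 11*k^2 + 39*k + 3)/(k^4 - 4*k^3 + 16*k^2 - 24*k + 36)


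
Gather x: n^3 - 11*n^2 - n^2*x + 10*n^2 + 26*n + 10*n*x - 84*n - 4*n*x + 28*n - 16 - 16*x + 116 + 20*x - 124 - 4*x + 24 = n^3 - n^2 - 30*n + x*(-n^2 + 6*n)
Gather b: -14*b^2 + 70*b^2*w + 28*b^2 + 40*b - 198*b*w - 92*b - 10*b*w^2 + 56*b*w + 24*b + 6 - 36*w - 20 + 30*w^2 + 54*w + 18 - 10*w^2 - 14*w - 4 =b^2*(70*w + 14) + b*(-10*w^2 - 142*w - 28) + 20*w^2 + 4*w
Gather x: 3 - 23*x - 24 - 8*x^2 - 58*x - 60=-8*x^2 - 81*x - 81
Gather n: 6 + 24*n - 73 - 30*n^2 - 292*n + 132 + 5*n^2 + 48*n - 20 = -25*n^2 - 220*n + 45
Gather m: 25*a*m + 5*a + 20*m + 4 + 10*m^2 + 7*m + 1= 5*a + 10*m^2 + m*(25*a + 27) + 5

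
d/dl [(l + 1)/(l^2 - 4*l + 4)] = (-l - 4)/(l^3 - 6*l^2 + 12*l - 8)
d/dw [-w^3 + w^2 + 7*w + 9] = -3*w^2 + 2*w + 7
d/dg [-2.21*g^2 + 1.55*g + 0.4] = 1.55 - 4.42*g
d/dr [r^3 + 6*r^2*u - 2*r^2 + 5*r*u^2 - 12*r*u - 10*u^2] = 3*r^2 + 12*r*u - 4*r + 5*u^2 - 12*u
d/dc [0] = 0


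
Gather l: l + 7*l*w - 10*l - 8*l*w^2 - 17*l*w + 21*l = l*(-8*w^2 - 10*w + 12)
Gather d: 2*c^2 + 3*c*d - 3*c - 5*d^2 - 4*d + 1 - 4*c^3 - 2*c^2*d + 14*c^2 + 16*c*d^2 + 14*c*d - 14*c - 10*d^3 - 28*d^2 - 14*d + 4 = -4*c^3 + 16*c^2 - 17*c - 10*d^3 + d^2*(16*c - 33) + d*(-2*c^2 + 17*c - 18) + 5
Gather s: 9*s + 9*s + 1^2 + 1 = 18*s + 2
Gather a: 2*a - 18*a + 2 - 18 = -16*a - 16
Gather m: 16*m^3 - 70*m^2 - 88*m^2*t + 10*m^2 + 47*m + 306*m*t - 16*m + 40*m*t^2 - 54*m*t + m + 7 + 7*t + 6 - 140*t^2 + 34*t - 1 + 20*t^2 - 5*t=16*m^3 + m^2*(-88*t - 60) + m*(40*t^2 + 252*t + 32) - 120*t^2 + 36*t + 12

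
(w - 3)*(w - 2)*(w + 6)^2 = w^4 + 7*w^3 - 18*w^2 - 108*w + 216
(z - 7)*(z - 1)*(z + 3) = z^3 - 5*z^2 - 17*z + 21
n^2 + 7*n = n*(n + 7)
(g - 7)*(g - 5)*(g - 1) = g^3 - 13*g^2 + 47*g - 35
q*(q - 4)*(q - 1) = q^3 - 5*q^2 + 4*q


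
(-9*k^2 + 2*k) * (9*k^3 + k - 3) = -81*k^5 + 18*k^4 - 9*k^3 + 29*k^2 - 6*k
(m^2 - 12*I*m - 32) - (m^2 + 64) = -12*I*m - 96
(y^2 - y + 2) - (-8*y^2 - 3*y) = 9*y^2 + 2*y + 2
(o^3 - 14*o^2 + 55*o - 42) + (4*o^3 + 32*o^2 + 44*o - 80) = 5*o^3 + 18*o^2 + 99*o - 122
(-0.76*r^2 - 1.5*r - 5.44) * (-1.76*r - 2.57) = 1.3376*r^3 + 4.5932*r^2 + 13.4294*r + 13.9808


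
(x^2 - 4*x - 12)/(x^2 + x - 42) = (x + 2)/(x + 7)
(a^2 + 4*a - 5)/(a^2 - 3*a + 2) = (a + 5)/(a - 2)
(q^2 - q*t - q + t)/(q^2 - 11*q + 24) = (q^2 - q*t - q + t)/(q^2 - 11*q + 24)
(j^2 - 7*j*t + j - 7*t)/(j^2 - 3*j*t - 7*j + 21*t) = (j^2 - 7*j*t + j - 7*t)/(j^2 - 3*j*t - 7*j + 21*t)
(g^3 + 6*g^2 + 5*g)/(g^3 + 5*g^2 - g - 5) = g/(g - 1)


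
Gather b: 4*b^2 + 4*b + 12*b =4*b^2 + 16*b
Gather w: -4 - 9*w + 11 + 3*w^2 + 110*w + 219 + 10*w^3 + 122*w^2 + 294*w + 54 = 10*w^3 + 125*w^2 + 395*w + 280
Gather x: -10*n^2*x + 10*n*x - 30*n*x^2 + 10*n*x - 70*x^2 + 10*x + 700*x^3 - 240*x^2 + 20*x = 700*x^3 + x^2*(-30*n - 310) + x*(-10*n^2 + 20*n + 30)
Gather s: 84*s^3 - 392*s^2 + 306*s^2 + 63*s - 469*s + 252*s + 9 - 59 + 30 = 84*s^3 - 86*s^2 - 154*s - 20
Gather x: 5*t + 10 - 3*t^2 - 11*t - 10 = -3*t^2 - 6*t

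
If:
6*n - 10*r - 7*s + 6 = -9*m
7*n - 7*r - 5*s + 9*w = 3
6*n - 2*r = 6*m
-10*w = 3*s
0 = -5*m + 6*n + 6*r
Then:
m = -576/601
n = -552/601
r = 72/601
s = -5610/4207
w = 1683/4207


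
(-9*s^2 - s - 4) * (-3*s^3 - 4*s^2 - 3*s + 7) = 27*s^5 + 39*s^4 + 43*s^3 - 44*s^2 + 5*s - 28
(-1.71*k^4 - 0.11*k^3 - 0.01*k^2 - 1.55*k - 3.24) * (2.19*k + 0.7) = -3.7449*k^5 - 1.4379*k^4 - 0.0989*k^3 - 3.4015*k^2 - 8.1806*k - 2.268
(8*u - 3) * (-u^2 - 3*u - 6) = -8*u^3 - 21*u^2 - 39*u + 18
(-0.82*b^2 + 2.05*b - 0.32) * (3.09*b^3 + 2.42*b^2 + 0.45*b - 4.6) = -2.5338*b^5 + 4.3501*b^4 + 3.6032*b^3 + 3.9201*b^2 - 9.574*b + 1.472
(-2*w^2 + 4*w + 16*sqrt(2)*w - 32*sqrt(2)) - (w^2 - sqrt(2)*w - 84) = -3*w^2 + 4*w + 17*sqrt(2)*w - 32*sqrt(2) + 84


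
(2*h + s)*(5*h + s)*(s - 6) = 10*h^2*s - 60*h^2 + 7*h*s^2 - 42*h*s + s^3 - 6*s^2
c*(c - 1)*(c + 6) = c^3 + 5*c^2 - 6*c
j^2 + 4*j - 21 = (j - 3)*(j + 7)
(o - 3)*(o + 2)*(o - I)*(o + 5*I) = o^4 - o^3 + 4*I*o^3 - o^2 - 4*I*o^2 - 5*o - 24*I*o - 30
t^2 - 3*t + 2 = (t - 2)*(t - 1)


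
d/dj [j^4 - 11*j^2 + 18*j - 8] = 4*j^3 - 22*j + 18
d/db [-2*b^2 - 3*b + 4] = -4*b - 3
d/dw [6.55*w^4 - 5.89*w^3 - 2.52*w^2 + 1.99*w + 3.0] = 26.2*w^3 - 17.67*w^2 - 5.04*w + 1.99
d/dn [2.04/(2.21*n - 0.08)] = -4.5084/(2.21*n - 0.08)^2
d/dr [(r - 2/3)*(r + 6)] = 2*r + 16/3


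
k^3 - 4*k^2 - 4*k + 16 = (k - 4)*(k - 2)*(k + 2)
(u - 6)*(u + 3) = u^2 - 3*u - 18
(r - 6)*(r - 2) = r^2 - 8*r + 12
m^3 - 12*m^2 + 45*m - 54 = (m - 6)*(m - 3)^2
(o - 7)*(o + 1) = o^2 - 6*o - 7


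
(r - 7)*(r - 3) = r^2 - 10*r + 21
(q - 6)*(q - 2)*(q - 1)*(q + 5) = q^4 - 4*q^3 - 25*q^2 + 88*q - 60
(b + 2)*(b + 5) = b^2 + 7*b + 10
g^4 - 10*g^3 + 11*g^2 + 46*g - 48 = (g - 8)*(g - 3)*(g - 1)*(g + 2)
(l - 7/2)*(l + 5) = l^2 + 3*l/2 - 35/2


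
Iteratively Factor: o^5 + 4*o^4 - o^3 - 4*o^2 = (o + 1)*(o^4 + 3*o^3 - 4*o^2) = o*(o + 1)*(o^3 + 3*o^2 - 4*o) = o*(o + 1)*(o + 4)*(o^2 - o) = o*(o - 1)*(o + 1)*(o + 4)*(o)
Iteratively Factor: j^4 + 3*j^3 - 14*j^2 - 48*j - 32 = (j + 2)*(j^3 + j^2 - 16*j - 16) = (j + 2)*(j + 4)*(j^2 - 3*j - 4) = (j + 1)*(j + 2)*(j + 4)*(j - 4)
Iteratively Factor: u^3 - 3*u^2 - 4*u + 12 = (u - 2)*(u^2 - u - 6) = (u - 3)*(u - 2)*(u + 2)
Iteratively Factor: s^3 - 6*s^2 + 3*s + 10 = (s - 5)*(s^2 - s - 2) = (s - 5)*(s + 1)*(s - 2)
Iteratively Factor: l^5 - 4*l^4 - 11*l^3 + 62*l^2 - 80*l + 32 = (l - 2)*(l^4 - 2*l^3 - 15*l^2 + 32*l - 16) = (l - 4)*(l - 2)*(l^3 + 2*l^2 - 7*l + 4) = (l - 4)*(l - 2)*(l - 1)*(l^2 + 3*l - 4) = (l - 4)*(l - 2)*(l - 1)^2*(l + 4)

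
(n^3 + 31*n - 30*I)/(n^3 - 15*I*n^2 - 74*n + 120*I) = (n^2 + 5*I*n + 6)/(n^2 - 10*I*n - 24)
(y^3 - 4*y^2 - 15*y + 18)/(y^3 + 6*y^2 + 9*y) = (y^2 - 7*y + 6)/(y*(y + 3))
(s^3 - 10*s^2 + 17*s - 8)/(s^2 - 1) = (s^2 - 9*s + 8)/(s + 1)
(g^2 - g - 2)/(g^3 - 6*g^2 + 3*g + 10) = 1/(g - 5)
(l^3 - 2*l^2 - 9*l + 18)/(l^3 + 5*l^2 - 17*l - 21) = (l^2 + l - 6)/(l^2 + 8*l + 7)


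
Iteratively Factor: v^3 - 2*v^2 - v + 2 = (v - 2)*(v^2 - 1) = (v - 2)*(v + 1)*(v - 1)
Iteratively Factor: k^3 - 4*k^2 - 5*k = (k + 1)*(k^2 - 5*k) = (k - 5)*(k + 1)*(k)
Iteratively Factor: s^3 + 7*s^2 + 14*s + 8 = (s + 2)*(s^2 + 5*s + 4) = (s + 1)*(s + 2)*(s + 4)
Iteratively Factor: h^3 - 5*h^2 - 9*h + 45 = (h - 5)*(h^2 - 9) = (h - 5)*(h + 3)*(h - 3)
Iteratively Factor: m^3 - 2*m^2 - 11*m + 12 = (m - 4)*(m^2 + 2*m - 3) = (m - 4)*(m + 3)*(m - 1)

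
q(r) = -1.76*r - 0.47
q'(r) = -1.76000000000000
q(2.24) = -4.41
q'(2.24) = -1.76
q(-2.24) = 3.47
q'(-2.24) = -1.76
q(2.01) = -4.01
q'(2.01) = -1.76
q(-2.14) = 3.30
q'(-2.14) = -1.76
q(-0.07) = -0.35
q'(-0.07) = -1.76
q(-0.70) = 0.76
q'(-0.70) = -1.76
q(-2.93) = 4.69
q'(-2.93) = -1.76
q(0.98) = -2.19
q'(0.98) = -1.76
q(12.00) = -21.59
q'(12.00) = -1.76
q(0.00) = -0.47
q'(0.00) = -1.76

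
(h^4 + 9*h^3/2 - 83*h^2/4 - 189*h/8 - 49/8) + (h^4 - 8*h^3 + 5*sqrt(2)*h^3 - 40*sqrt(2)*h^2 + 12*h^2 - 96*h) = 2*h^4 - 7*h^3/2 + 5*sqrt(2)*h^3 - 40*sqrt(2)*h^2 - 35*h^2/4 - 957*h/8 - 49/8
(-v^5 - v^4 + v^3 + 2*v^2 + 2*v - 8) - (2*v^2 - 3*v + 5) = -v^5 - v^4 + v^3 + 5*v - 13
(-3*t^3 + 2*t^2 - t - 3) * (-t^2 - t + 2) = 3*t^5 + t^4 - 7*t^3 + 8*t^2 + t - 6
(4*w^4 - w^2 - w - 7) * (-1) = -4*w^4 + w^2 + w + 7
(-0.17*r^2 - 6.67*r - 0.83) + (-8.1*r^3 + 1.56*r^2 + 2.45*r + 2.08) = -8.1*r^3 + 1.39*r^2 - 4.22*r + 1.25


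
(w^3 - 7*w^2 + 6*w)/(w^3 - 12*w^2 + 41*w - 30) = w/(w - 5)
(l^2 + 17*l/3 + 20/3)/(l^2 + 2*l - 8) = (l + 5/3)/(l - 2)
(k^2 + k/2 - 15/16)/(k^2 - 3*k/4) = (k + 5/4)/k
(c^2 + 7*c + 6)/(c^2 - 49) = (c^2 + 7*c + 6)/(c^2 - 49)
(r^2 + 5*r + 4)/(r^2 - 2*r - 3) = (r + 4)/(r - 3)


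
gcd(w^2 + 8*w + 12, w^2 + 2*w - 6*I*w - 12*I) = w + 2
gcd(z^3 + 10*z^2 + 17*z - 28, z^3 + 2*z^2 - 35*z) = z + 7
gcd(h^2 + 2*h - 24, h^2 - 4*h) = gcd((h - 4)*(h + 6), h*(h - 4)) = h - 4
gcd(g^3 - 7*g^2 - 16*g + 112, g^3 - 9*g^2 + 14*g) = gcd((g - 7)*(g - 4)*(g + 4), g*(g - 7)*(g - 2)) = g - 7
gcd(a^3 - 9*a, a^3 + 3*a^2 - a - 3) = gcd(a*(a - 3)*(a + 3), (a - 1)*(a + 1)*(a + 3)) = a + 3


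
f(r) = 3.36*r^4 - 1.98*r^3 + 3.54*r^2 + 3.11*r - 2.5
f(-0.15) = -2.88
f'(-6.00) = -3156.25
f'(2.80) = 271.40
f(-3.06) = 372.46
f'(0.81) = 12.09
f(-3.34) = 518.52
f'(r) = 13.44*r^3 - 5.94*r^2 + 7.08*r + 3.11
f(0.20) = -1.75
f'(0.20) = 4.40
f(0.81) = 2.74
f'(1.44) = 41.12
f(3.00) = 257.39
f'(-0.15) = 1.87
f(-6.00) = 4888.52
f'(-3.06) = -459.27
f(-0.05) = -2.65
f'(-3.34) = -587.57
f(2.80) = 197.02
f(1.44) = 17.85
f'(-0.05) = 2.74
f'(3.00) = 333.77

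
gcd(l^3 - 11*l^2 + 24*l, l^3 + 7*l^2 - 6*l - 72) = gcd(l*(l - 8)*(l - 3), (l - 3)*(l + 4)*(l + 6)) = l - 3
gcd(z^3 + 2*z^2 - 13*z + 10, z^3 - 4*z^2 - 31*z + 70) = z^2 + 3*z - 10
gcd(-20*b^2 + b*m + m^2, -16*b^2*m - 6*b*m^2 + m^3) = 1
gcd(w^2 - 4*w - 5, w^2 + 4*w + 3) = w + 1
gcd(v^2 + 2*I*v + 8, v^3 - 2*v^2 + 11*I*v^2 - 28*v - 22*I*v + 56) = v + 4*I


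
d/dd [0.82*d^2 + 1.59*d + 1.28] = 1.64*d + 1.59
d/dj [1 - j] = -1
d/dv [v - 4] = 1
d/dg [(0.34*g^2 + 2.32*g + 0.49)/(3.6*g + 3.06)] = (1.224*g^2 + 2.0808*g + 5.3352)/(12.96*g^2 + 22.032*g + 9.3636)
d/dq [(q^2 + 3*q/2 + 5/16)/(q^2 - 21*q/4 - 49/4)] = 3*(-144*q^2 - 536*q - 357)/(4*(16*q^4 - 168*q^3 + 49*q^2 + 2058*q + 2401))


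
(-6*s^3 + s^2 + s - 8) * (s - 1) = -6*s^4 + 7*s^3 - 9*s + 8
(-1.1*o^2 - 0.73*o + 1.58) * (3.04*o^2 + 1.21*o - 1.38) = -3.344*o^4 - 3.5502*o^3 + 5.4379*o^2 + 2.9192*o - 2.1804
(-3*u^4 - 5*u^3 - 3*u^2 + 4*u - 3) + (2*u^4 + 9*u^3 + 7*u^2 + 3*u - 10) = -u^4 + 4*u^3 + 4*u^2 + 7*u - 13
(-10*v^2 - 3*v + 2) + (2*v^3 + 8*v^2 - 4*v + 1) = 2*v^3 - 2*v^2 - 7*v + 3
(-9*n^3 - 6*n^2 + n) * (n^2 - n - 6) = -9*n^5 + 3*n^4 + 61*n^3 + 35*n^2 - 6*n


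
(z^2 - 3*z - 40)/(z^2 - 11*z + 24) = (z + 5)/(z - 3)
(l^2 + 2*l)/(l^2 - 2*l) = (l + 2)/(l - 2)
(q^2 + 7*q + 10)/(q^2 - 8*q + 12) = (q^2 + 7*q + 10)/(q^2 - 8*q + 12)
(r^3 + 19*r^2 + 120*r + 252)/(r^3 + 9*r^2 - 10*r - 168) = (r + 6)/(r - 4)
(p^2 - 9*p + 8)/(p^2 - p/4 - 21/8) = 8*(-p^2 + 9*p - 8)/(-8*p^2 + 2*p + 21)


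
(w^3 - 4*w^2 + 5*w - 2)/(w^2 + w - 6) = (w^2 - 2*w + 1)/(w + 3)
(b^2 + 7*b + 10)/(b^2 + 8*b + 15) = (b + 2)/(b + 3)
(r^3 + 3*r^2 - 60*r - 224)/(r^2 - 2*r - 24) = (r^2 - r - 56)/(r - 6)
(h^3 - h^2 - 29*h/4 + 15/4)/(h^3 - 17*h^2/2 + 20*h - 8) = (2*h^2 - h - 15)/(2*(h^2 - 8*h + 16))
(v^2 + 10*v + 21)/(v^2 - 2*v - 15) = (v + 7)/(v - 5)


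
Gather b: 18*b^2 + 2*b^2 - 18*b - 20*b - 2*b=20*b^2 - 40*b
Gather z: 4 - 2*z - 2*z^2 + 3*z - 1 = -2*z^2 + z + 3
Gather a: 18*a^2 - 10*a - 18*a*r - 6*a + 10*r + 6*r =18*a^2 + a*(-18*r - 16) + 16*r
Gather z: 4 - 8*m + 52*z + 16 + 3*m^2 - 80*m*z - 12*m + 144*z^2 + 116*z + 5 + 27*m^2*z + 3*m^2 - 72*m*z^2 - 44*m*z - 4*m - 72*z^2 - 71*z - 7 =6*m^2 - 24*m + z^2*(72 - 72*m) + z*(27*m^2 - 124*m + 97) + 18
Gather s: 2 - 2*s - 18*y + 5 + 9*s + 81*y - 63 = 7*s + 63*y - 56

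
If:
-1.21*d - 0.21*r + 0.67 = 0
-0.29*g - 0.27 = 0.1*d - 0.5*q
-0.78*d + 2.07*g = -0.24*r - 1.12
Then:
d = 0.553719008264463 - 0.173553719008264*r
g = -0.181339082524853*r - 0.332415059687787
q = 0.457943067033976 - 0.139887411666068*r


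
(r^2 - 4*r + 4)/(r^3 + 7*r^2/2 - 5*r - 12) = 2*(r - 2)/(2*r^2 + 11*r + 12)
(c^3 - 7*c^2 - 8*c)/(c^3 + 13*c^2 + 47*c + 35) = c*(c - 8)/(c^2 + 12*c + 35)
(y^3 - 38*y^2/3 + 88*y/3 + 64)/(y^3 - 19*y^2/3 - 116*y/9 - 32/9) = 3*(y - 6)/(3*y + 1)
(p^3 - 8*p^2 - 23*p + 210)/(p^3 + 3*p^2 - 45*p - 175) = (p - 6)/(p + 5)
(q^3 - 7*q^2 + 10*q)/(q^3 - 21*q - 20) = q*(q - 2)/(q^2 + 5*q + 4)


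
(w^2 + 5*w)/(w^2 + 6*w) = (w + 5)/(w + 6)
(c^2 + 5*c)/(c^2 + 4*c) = (c + 5)/(c + 4)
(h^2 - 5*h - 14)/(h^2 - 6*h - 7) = (h + 2)/(h + 1)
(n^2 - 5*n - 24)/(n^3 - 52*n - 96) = (n + 3)/(n^2 + 8*n + 12)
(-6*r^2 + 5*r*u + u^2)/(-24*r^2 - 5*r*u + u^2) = (6*r^2 - 5*r*u - u^2)/(24*r^2 + 5*r*u - u^2)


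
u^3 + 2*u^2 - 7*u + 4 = (u - 1)^2*(u + 4)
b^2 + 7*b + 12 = (b + 3)*(b + 4)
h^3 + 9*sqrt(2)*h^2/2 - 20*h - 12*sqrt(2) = (h - 2*sqrt(2))*(h + sqrt(2)/2)*(h + 6*sqrt(2))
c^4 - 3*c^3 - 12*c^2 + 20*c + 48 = (c - 4)*(c - 3)*(c + 2)^2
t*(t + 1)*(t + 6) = t^3 + 7*t^2 + 6*t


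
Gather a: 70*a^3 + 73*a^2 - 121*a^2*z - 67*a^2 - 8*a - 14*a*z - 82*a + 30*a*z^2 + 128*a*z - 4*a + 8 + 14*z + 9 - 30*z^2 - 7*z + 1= 70*a^3 + a^2*(6 - 121*z) + a*(30*z^2 + 114*z - 94) - 30*z^2 + 7*z + 18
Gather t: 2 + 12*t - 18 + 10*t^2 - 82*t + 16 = 10*t^2 - 70*t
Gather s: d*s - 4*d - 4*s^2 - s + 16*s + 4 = -4*d - 4*s^2 + s*(d + 15) + 4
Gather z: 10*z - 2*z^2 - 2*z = -2*z^2 + 8*z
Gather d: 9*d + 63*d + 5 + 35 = 72*d + 40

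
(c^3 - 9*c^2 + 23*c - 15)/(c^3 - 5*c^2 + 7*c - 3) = (c - 5)/(c - 1)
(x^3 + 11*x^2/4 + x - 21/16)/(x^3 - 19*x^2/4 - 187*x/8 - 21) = (x - 1/2)/(x - 8)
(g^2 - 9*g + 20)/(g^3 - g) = (g^2 - 9*g + 20)/(g^3 - g)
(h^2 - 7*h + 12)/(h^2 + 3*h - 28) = (h - 3)/(h + 7)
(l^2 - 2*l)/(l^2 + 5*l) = (l - 2)/(l + 5)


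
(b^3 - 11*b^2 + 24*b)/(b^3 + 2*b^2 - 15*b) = (b - 8)/(b + 5)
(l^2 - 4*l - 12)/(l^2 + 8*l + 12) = (l - 6)/(l + 6)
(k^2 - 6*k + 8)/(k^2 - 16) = (k - 2)/(k + 4)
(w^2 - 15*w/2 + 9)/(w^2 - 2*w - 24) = (w - 3/2)/(w + 4)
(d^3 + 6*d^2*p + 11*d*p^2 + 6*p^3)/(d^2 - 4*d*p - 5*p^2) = (-d^2 - 5*d*p - 6*p^2)/(-d + 5*p)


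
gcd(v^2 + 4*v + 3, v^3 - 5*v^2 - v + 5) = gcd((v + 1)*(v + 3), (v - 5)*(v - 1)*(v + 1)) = v + 1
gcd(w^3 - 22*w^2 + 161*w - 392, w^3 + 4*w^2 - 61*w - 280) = w - 8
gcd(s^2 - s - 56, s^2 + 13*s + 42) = s + 7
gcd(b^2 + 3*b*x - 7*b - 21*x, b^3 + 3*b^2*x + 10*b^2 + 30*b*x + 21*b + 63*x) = b + 3*x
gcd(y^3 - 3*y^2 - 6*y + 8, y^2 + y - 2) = y^2 + y - 2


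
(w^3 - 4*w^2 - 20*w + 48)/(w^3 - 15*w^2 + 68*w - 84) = (w + 4)/(w - 7)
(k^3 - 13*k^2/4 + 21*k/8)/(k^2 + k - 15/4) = k*(4*k - 7)/(2*(2*k + 5))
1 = 1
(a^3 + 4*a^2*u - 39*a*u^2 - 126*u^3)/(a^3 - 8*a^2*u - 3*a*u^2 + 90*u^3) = (-a - 7*u)/(-a + 5*u)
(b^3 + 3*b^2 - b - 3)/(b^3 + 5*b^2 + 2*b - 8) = (b^2 + 4*b + 3)/(b^2 + 6*b + 8)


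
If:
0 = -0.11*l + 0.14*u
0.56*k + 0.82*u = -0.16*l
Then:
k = -1.82792207792208*u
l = 1.27272727272727*u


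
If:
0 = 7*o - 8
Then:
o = 8/7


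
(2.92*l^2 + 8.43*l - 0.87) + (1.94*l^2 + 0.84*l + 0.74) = 4.86*l^2 + 9.27*l - 0.13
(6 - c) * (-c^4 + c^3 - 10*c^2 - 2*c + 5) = c^5 - 7*c^4 + 16*c^3 - 58*c^2 - 17*c + 30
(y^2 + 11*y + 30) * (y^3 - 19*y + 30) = y^5 + 11*y^4 + 11*y^3 - 179*y^2 - 240*y + 900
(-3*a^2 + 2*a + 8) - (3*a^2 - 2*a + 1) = -6*a^2 + 4*a + 7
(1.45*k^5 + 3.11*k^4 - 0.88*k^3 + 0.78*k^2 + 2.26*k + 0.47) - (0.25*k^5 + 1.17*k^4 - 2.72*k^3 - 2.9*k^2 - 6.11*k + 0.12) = 1.2*k^5 + 1.94*k^4 + 1.84*k^3 + 3.68*k^2 + 8.37*k + 0.35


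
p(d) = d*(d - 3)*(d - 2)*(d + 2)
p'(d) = d*(d - 3)*(d - 2) + d*(d - 3)*(d + 2) + d*(d - 2)*(d + 2) + (d - 3)*(d - 2)*(d + 2) = 4*d^3 - 9*d^2 - 8*d + 12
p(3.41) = 10.66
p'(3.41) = 38.67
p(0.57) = 5.09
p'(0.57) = 5.26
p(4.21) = 69.91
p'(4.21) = 117.28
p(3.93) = 41.83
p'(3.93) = 84.35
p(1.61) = 3.15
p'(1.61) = -7.52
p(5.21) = 266.48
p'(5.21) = 291.71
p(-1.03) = -12.20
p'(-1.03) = 6.32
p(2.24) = -1.73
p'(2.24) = -6.12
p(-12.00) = 25200.00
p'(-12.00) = -8100.00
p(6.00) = 576.00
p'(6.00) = 504.00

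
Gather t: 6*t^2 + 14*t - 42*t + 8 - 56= 6*t^2 - 28*t - 48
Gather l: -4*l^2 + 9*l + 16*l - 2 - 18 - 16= -4*l^2 + 25*l - 36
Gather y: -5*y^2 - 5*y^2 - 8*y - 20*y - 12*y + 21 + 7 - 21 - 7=-10*y^2 - 40*y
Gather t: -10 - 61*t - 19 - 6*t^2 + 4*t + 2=-6*t^2 - 57*t - 27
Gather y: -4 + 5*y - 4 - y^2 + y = -y^2 + 6*y - 8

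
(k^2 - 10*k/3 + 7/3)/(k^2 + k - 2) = (k - 7/3)/(k + 2)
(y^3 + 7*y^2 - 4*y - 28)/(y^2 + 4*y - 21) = (y^2 - 4)/(y - 3)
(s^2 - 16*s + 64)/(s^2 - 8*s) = (s - 8)/s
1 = 1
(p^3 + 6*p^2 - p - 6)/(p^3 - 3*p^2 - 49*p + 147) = (p^3 + 6*p^2 - p - 6)/(p^3 - 3*p^2 - 49*p + 147)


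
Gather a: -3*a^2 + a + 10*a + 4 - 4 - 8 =-3*a^2 + 11*a - 8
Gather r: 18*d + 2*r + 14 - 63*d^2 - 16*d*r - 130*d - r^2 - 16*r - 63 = -63*d^2 - 112*d - r^2 + r*(-16*d - 14) - 49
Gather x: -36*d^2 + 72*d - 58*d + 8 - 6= -36*d^2 + 14*d + 2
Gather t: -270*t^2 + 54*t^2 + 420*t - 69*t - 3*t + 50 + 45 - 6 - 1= -216*t^2 + 348*t + 88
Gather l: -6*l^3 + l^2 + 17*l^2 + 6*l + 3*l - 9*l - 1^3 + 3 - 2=-6*l^3 + 18*l^2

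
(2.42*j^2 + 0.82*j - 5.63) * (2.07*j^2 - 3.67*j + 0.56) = 5.0094*j^4 - 7.184*j^3 - 13.3083*j^2 + 21.1213*j - 3.1528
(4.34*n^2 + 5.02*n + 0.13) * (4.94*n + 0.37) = 21.4396*n^3 + 26.4046*n^2 + 2.4996*n + 0.0481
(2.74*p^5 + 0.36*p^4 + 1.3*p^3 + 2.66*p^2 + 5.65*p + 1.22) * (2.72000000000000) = 7.4528*p^5 + 0.9792*p^4 + 3.536*p^3 + 7.2352*p^2 + 15.368*p + 3.3184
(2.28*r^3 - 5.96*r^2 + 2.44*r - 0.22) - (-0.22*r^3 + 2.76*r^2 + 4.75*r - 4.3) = 2.5*r^3 - 8.72*r^2 - 2.31*r + 4.08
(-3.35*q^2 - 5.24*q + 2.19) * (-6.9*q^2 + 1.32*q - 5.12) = 23.115*q^4 + 31.734*q^3 - 4.8758*q^2 + 29.7196*q - 11.2128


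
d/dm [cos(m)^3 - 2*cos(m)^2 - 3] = (4 - 3*cos(m))*sin(m)*cos(m)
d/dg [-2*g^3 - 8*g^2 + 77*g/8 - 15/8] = -6*g^2 - 16*g + 77/8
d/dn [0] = 0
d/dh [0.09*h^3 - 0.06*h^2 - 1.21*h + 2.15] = 0.27*h^2 - 0.12*h - 1.21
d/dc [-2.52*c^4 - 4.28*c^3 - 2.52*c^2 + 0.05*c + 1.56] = -10.08*c^3 - 12.84*c^2 - 5.04*c + 0.05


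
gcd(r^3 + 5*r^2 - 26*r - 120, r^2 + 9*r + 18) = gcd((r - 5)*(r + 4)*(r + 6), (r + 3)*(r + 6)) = r + 6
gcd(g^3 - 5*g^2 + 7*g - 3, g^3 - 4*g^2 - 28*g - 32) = 1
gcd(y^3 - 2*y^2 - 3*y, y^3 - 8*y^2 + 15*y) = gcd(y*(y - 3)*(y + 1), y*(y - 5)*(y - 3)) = y^2 - 3*y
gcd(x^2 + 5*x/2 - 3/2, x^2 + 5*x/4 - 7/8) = x - 1/2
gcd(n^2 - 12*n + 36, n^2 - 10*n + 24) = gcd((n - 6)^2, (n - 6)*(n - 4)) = n - 6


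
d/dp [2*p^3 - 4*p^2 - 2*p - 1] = 6*p^2 - 8*p - 2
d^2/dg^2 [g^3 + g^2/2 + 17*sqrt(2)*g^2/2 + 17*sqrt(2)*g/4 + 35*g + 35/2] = 6*g + 1 + 17*sqrt(2)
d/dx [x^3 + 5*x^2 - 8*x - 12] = 3*x^2 + 10*x - 8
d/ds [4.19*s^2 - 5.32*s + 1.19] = 8.38*s - 5.32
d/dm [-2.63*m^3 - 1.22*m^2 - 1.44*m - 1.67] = -7.89*m^2 - 2.44*m - 1.44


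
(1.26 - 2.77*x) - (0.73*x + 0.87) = 0.39 - 3.5*x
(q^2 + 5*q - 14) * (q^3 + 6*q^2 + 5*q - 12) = q^5 + 11*q^4 + 21*q^3 - 71*q^2 - 130*q + 168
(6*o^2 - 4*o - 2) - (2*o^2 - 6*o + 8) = 4*o^2 + 2*o - 10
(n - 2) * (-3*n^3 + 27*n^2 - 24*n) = -3*n^4 + 33*n^3 - 78*n^2 + 48*n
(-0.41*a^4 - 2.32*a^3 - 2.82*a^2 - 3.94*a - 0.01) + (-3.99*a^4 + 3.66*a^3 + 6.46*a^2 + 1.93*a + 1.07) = -4.4*a^4 + 1.34*a^3 + 3.64*a^2 - 2.01*a + 1.06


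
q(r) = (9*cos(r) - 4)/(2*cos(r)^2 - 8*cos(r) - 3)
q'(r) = (4*sin(r)*cos(r) - 8*sin(r))*(9*cos(r) - 4)/(2*cos(r)^2 - 8*cos(r) - 3)^2 - 9*sin(r)/(2*cos(r)^2 - 8*cos(r) - 3)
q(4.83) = 0.75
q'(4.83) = -3.72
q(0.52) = -0.45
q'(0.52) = 0.41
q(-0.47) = -0.47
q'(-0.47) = -0.37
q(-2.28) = -3.22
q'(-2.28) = -6.25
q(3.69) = -2.21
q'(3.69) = -1.60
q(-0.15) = -0.55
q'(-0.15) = -0.11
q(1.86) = 11.81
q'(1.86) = 201.74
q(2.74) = -2.03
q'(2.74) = 0.95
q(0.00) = -0.56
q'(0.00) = 0.00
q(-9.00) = -2.05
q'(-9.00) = -1.03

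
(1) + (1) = 2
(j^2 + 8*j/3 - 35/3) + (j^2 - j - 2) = 2*j^2 + 5*j/3 - 41/3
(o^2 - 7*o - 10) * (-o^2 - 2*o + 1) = -o^4 + 5*o^3 + 25*o^2 + 13*o - 10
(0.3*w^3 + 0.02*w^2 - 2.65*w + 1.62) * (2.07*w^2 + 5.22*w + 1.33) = 0.621*w^5 + 1.6074*w^4 - 4.9821*w^3 - 10.453*w^2 + 4.9319*w + 2.1546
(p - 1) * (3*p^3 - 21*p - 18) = 3*p^4 - 3*p^3 - 21*p^2 + 3*p + 18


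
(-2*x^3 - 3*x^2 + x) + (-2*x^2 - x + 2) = -2*x^3 - 5*x^2 + 2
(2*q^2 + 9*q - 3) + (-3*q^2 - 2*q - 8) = -q^2 + 7*q - 11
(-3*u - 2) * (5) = -15*u - 10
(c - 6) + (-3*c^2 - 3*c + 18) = -3*c^2 - 2*c + 12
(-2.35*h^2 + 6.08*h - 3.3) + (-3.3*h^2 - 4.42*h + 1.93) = -5.65*h^2 + 1.66*h - 1.37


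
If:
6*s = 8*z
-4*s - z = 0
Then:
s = 0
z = 0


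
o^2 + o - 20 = (o - 4)*(o + 5)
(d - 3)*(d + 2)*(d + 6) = d^3 + 5*d^2 - 12*d - 36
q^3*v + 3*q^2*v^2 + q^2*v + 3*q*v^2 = q*(q + 3*v)*(q*v + v)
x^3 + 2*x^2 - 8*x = x*(x - 2)*(x + 4)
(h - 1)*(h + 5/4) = h^2 + h/4 - 5/4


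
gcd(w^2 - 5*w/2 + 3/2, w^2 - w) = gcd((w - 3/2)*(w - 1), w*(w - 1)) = w - 1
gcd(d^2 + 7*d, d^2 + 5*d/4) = d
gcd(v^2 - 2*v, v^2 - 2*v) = v^2 - 2*v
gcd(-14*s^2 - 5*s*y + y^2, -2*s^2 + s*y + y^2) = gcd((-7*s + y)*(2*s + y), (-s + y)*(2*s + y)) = 2*s + y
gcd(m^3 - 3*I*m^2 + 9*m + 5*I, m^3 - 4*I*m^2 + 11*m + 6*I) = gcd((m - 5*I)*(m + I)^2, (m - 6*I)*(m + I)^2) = m^2 + 2*I*m - 1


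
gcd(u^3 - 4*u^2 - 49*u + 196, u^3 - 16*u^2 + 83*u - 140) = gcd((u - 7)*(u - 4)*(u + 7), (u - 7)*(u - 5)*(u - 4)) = u^2 - 11*u + 28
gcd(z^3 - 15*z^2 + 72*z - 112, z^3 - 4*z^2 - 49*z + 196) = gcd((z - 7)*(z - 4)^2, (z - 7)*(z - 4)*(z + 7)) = z^2 - 11*z + 28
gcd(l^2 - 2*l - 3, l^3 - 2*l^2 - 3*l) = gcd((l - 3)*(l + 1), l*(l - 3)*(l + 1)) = l^2 - 2*l - 3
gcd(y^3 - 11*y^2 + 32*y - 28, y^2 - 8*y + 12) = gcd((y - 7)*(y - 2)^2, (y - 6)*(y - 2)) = y - 2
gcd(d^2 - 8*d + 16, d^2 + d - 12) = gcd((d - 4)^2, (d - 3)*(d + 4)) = 1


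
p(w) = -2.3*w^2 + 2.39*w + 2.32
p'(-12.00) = 57.59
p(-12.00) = -357.56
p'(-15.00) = 71.39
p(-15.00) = -551.03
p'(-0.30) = 3.77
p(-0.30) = 1.40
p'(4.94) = -20.33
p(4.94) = -42.00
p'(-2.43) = 13.57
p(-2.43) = -17.07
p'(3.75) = -14.86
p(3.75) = -21.06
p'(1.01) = -2.26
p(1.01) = 2.39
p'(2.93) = -11.09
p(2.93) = -10.42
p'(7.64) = -32.75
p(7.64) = -113.67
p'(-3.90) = 20.33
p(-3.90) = -41.98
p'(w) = 2.39 - 4.6*w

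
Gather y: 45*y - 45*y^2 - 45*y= -45*y^2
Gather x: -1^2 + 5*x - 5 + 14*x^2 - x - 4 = 14*x^2 + 4*x - 10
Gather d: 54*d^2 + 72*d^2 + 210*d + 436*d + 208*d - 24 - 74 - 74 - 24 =126*d^2 + 854*d - 196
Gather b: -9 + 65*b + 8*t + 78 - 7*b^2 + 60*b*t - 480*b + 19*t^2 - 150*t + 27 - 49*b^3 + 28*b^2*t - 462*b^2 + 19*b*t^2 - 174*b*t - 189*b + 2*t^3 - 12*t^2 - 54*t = -49*b^3 + b^2*(28*t - 469) + b*(19*t^2 - 114*t - 604) + 2*t^3 + 7*t^2 - 196*t + 96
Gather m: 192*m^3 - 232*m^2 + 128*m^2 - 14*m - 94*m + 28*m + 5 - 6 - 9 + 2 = 192*m^3 - 104*m^2 - 80*m - 8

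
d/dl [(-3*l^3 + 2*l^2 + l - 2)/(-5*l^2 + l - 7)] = (15*l^4 - 6*l^3 + 70*l^2 - 48*l - 5)/(25*l^4 - 10*l^3 + 71*l^2 - 14*l + 49)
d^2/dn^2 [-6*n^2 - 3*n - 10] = -12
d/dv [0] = 0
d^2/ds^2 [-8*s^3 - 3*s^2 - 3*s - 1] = -48*s - 6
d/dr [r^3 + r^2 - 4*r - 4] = 3*r^2 + 2*r - 4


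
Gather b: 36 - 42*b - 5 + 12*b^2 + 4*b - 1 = 12*b^2 - 38*b + 30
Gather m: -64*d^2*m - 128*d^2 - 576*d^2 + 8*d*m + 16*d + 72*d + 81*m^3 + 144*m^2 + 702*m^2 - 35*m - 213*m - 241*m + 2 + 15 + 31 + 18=-704*d^2 + 88*d + 81*m^3 + 846*m^2 + m*(-64*d^2 + 8*d - 489) + 66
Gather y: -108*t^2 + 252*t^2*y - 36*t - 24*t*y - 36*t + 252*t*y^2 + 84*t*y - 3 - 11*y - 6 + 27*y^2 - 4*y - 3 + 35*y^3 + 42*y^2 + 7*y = -108*t^2 - 72*t + 35*y^3 + y^2*(252*t + 69) + y*(252*t^2 + 60*t - 8) - 12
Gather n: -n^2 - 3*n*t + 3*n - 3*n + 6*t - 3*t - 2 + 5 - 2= -n^2 - 3*n*t + 3*t + 1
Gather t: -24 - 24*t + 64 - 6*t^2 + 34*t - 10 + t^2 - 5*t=-5*t^2 + 5*t + 30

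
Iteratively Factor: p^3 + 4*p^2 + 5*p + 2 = (p + 2)*(p^2 + 2*p + 1) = (p + 1)*(p + 2)*(p + 1)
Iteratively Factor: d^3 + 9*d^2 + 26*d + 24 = (d + 3)*(d^2 + 6*d + 8) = (d + 3)*(d + 4)*(d + 2)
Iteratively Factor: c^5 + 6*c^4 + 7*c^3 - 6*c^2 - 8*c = (c + 2)*(c^4 + 4*c^3 - c^2 - 4*c) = (c + 1)*(c + 2)*(c^3 + 3*c^2 - 4*c) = (c + 1)*(c + 2)*(c + 4)*(c^2 - c) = c*(c + 1)*(c + 2)*(c + 4)*(c - 1)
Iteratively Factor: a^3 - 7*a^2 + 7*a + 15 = (a - 3)*(a^2 - 4*a - 5) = (a - 5)*(a - 3)*(a + 1)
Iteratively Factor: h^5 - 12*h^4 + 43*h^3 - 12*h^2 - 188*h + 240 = (h - 2)*(h^4 - 10*h^3 + 23*h^2 + 34*h - 120) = (h - 5)*(h - 2)*(h^3 - 5*h^2 - 2*h + 24) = (h - 5)*(h - 3)*(h - 2)*(h^2 - 2*h - 8) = (h - 5)*(h - 4)*(h - 3)*(h - 2)*(h + 2)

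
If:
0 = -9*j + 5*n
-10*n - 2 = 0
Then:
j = -1/9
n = -1/5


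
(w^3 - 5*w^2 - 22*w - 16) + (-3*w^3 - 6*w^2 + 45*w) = -2*w^3 - 11*w^2 + 23*w - 16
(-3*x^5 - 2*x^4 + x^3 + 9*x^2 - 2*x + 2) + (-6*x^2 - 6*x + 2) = -3*x^5 - 2*x^4 + x^3 + 3*x^2 - 8*x + 4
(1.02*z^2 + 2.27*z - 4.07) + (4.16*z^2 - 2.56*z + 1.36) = 5.18*z^2 - 0.29*z - 2.71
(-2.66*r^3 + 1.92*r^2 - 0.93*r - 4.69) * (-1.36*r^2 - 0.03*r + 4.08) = 3.6176*r^5 - 2.5314*r^4 - 9.6456*r^3 + 14.2399*r^2 - 3.6537*r - 19.1352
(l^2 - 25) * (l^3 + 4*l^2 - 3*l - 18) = l^5 + 4*l^4 - 28*l^3 - 118*l^2 + 75*l + 450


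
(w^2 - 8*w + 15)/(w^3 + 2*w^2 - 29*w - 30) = (w - 3)/(w^2 + 7*w + 6)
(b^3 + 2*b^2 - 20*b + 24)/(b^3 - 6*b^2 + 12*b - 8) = (b + 6)/(b - 2)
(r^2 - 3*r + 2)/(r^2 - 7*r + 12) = (r^2 - 3*r + 2)/(r^2 - 7*r + 12)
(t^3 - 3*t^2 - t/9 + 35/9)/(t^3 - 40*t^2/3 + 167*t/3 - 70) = (3*t^2 - 2*t - 5)/(3*(t^2 - 11*t + 30))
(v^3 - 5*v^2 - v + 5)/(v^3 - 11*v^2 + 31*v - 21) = (v^2 - 4*v - 5)/(v^2 - 10*v + 21)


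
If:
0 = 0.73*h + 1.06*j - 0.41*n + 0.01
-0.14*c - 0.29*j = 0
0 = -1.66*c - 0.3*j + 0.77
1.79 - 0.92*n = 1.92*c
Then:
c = 0.51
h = 0.84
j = -0.25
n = 0.89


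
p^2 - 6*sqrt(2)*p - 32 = (p - 8*sqrt(2))*(p + 2*sqrt(2))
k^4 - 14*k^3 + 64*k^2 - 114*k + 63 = (k - 7)*(k - 3)^2*(k - 1)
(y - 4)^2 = y^2 - 8*y + 16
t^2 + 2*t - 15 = (t - 3)*(t + 5)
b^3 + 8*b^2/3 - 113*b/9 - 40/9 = (b - 8/3)*(b + 1/3)*(b + 5)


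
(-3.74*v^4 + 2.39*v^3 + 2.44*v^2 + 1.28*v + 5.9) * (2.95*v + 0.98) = -11.033*v^5 + 3.3853*v^4 + 9.5402*v^3 + 6.1672*v^2 + 18.6594*v + 5.782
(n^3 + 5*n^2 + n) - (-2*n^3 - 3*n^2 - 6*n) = 3*n^3 + 8*n^2 + 7*n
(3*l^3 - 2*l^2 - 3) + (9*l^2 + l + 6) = 3*l^3 + 7*l^2 + l + 3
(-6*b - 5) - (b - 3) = -7*b - 2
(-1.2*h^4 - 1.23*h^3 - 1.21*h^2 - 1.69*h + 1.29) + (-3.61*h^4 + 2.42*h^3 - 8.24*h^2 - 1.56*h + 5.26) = -4.81*h^4 + 1.19*h^3 - 9.45*h^2 - 3.25*h + 6.55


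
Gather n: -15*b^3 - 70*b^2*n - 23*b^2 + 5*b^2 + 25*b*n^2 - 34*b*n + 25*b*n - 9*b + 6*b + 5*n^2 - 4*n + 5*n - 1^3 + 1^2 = -15*b^3 - 18*b^2 - 3*b + n^2*(25*b + 5) + n*(-70*b^2 - 9*b + 1)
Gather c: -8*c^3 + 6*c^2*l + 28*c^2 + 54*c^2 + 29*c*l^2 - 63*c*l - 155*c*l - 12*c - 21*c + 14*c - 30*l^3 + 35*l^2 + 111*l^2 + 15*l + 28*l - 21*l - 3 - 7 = -8*c^3 + c^2*(6*l + 82) + c*(29*l^2 - 218*l - 19) - 30*l^3 + 146*l^2 + 22*l - 10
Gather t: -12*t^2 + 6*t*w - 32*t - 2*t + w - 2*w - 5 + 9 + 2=-12*t^2 + t*(6*w - 34) - w + 6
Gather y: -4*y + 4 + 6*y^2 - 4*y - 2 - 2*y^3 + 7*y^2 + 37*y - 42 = -2*y^3 + 13*y^2 + 29*y - 40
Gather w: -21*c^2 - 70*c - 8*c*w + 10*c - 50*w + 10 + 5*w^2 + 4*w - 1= -21*c^2 - 60*c + 5*w^2 + w*(-8*c - 46) + 9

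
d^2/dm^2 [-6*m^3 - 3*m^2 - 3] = -36*m - 6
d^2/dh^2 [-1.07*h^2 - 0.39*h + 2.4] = -2.14000000000000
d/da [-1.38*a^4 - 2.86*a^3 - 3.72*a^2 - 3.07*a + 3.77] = -5.52*a^3 - 8.58*a^2 - 7.44*a - 3.07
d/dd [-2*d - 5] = -2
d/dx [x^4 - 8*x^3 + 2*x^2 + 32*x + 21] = 4*x^3 - 24*x^2 + 4*x + 32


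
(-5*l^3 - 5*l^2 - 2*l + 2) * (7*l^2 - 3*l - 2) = -35*l^5 - 20*l^4 + 11*l^3 + 30*l^2 - 2*l - 4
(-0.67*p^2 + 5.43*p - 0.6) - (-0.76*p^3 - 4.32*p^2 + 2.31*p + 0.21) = 0.76*p^3 + 3.65*p^2 + 3.12*p - 0.81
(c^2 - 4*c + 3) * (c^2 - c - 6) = c^4 - 5*c^3 + c^2 + 21*c - 18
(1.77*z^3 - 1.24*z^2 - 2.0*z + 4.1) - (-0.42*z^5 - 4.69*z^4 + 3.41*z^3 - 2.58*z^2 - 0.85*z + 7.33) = 0.42*z^5 + 4.69*z^4 - 1.64*z^3 + 1.34*z^2 - 1.15*z - 3.23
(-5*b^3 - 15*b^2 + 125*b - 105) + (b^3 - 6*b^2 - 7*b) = -4*b^3 - 21*b^2 + 118*b - 105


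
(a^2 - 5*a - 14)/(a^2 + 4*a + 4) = (a - 7)/(a + 2)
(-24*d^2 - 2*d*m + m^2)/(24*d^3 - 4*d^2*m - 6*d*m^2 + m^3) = (-4*d - m)/(4*d^2 - m^2)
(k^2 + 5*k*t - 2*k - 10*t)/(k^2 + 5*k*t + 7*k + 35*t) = (k - 2)/(k + 7)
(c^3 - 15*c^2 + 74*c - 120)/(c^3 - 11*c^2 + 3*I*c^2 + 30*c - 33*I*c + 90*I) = (c - 4)/(c + 3*I)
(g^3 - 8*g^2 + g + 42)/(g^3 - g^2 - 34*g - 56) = (g - 3)/(g + 4)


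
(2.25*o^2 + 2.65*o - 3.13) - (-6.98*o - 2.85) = 2.25*o^2 + 9.63*o - 0.28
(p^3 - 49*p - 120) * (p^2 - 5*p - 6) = p^5 - 5*p^4 - 55*p^3 + 125*p^2 + 894*p + 720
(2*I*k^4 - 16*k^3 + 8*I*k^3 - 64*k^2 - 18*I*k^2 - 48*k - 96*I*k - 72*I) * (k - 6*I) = 2*I*k^5 - 4*k^4 + 8*I*k^4 - 16*k^3 + 78*I*k^3 - 156*k^2 + 288*I*k^2 - 576*k + 216*I*k - 432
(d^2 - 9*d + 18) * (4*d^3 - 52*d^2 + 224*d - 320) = 4*d^5 - 88*d^4 + 764*d^3 - 3272*d^2 + 6912*d - 5760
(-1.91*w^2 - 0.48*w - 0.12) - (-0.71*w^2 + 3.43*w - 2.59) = -1.2*w^2 - 3.91*w + 2.47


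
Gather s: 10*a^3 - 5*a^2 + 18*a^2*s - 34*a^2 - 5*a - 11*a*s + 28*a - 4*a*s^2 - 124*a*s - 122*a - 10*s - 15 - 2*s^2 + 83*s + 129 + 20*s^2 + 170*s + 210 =10*a^3 - 39*a^2 - 99*a + s^2*(18 - 4*a) + s*(18*a^2 - 135*a + 243) + 324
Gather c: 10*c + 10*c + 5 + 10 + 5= 20*c + 20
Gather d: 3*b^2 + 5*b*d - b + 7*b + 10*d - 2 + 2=3*b^2 + 6*b + d*(5*b + 10)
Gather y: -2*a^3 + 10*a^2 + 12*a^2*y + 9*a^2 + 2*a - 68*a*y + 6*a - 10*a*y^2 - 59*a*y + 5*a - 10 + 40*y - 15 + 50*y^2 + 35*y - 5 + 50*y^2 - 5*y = -2*a^3 + 19*a^2 + 13*a + y^2*(100 - 10*a) + y*(12*a^2 - 127*a + 70) - 30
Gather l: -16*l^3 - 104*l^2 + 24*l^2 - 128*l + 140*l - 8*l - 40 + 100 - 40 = -16*l^3 - 80*l^2 + 4*l + 20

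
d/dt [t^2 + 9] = 2*t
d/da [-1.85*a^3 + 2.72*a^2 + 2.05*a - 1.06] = -5.55*a^2 + 5.44*a + 2.05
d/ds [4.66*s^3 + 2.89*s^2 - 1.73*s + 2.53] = 13.98*s^2 + 5.78*s - 1.73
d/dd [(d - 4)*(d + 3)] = 2*d - 1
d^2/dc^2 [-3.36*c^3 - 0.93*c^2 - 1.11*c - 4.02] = -20.16*c - 1.86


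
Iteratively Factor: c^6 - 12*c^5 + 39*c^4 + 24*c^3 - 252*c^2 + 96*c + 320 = (c - 5)*(c^5 - 7*c^4 + 4*c^3 + 44*c^2 - 32*c - 64) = (c - 5)*(c - 2)*(c^4 - 5*c^3 - 6*c^2 + 32*c + 32) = (c - 5)*(c - 4)*(c - 2)*(c^3 - c^2 - 10*c - 8) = (c - 5)*(c - 4)*(c - 2)*(c + 1)*(c^2 - 2*c - 8) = (c - 5)*(c - 4)*(c - 2)*(c + 1)*(c + 2)*(c - 4)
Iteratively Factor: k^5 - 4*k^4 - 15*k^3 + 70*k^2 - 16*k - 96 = (k + 1)*(k^4 - 5*k^3 - 10*k^2 + 80*k - 96) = (k - 2)*(k + 1)*(k^3 - 3*k^2 - 16*k + 48) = (k - 2)*(k + 1)*(k + 4)*(k^2 - 7*k + 12) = (k - 4)*(k - 2)*(k + 1)*(k + 4)*(k - 3)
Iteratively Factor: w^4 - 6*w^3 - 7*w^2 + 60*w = (w + 3)*(w^3 - 9*w^2 + 20*w) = w*(w + 3)*(w^2 - 9*w + 20) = w*(w - 4)*(w + 3)*(w - 5)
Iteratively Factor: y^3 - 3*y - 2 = (y + 1)*(y^2 - y - 2) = (y + 1)^2*(y - 2)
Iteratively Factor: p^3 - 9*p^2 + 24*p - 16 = (p - 4)*(p^2 - 5*p + 4) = (p - 4)^2*(p - 1)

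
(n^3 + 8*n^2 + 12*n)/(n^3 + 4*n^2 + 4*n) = (n + 6)/(n + 2)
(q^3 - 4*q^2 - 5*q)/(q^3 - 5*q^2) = (q + 1)/q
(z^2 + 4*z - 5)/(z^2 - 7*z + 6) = (z + 5)/(z - 6)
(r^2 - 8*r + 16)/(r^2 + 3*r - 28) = (r - 4)/(r + 7)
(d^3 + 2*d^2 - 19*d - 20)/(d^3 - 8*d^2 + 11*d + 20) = (d + 5)/(d - 5)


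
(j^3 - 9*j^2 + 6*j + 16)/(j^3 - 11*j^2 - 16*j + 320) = (j^2 - j - 2)/(j^2 - 3*j - 40)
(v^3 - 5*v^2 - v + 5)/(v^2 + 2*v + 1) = (v^2 - 6*v + 5)/(v + 1)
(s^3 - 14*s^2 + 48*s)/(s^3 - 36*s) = (s - 8)/(s + 6)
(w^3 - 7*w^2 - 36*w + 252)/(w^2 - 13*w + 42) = w + 6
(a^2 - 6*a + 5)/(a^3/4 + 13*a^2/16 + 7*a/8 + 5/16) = 16*(a^2 - 6*a + 5)/(4*a^3 + 13*a^2 + 14*a + 5)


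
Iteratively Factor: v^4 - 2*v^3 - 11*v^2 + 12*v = (v + 3)*(v^3 - 5*v^2 + 4*v) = v*(v + 3)*(v^2 - 5*v + 4) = v*(v - 1)*(v + 3)*(v - 4)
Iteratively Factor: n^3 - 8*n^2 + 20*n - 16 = (n - 2)*(n^2 - 6*n + 8) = (n - 2)^2*(n - 4)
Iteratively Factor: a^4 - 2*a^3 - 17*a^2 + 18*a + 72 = (a + 2)*(a^3 - 4*a^2 - 9*a + 36) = (a + 2)*(a + 3)*(a^2 - 7*a + 12) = (a - 4)*(a + 2)*(a + 3)*(a - 3)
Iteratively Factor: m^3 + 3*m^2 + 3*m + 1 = (m + 1)*(m^2 + 2*m + 1) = (m + 1)^2*(m + 1)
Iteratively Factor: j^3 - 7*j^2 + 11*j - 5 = (j - 5)*(j^2 - 2*j + 1) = (j - 5)*(j - 1)*(j - 1)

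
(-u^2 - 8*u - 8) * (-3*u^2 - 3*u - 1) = 3*u^4 + 27*u^3 + 49*u^2 + 32*u + 8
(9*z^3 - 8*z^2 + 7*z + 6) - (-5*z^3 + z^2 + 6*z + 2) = 14*z^3 - 9*z^2 + z + 4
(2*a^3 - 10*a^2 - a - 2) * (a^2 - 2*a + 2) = 2*a^5 - 14*a^4 + 23*a^3 - 20*a^2 + 2*a - 4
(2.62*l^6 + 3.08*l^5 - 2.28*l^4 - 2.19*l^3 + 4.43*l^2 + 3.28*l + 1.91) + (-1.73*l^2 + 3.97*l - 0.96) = 2.62*l^6 + 3.08*l^5 - 2.28*l^4 - 2.19*l^3 + 2.7*l^2 + 7.25*l + 0.95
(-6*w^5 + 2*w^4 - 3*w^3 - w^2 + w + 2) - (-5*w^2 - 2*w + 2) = -6*w^5 + 2*w^4 - 3*w^3 + 4*w^2 + 3*w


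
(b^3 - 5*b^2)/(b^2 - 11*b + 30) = b^2/(b - 6)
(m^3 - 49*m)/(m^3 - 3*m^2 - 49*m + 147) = m/(m - 3)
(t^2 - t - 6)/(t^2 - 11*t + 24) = (t + 2)/(t - 8)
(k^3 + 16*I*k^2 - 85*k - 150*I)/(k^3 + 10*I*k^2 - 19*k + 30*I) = (k + 5*I)/(k - I)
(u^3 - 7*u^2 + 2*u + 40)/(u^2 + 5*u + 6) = (u^2 - 9*u + 20)/(u + 3)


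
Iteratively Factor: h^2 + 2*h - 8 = (h - 2)*(h + 4)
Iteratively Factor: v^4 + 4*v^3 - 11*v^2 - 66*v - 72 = (v + 3)*(v^3 + v^2 - 14*v - 24) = (v + 2)*(v + 3)*(v^2 - v - 12) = (v - 4)*(v + 2)*(v + 3)*(v + 3)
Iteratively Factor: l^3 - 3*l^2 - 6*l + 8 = (l + 2)*(l^2 - 5*l + 4) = (l - 1)*(l + 2)*(l - 4)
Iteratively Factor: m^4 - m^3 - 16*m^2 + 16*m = (m - 4)*(m^3 + 3*m^2 - 4*m) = (m - 4)*(m + 4)*(m^2 - m) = m*(m - 4)*(m + 4)*(m - 1)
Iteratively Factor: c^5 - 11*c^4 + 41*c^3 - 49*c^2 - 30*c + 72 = (c - 3)*(c^4 - 8*c^3 + 17*c^2 + 2*c - 24) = (c - 3)*(c + 1)*(c^3 - 9*c^2 + 26*c - 24) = (c - 3)^2*(c + 1)*(c^2 - 6*c + 8) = (c - 4)*(c - 3)^2*(c + 1)*(c - 2)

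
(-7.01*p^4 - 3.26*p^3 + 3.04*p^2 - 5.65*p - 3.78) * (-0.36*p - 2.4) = 2.5236*p^5 + 17.9976*p^4 + 6.7296*p^3 - 5.262*p^2 + 14.9208*p + 9.072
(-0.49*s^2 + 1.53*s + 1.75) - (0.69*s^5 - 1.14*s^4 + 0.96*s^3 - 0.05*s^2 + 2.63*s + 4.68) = -0.69*s^5 + 1.14*s^4 - 0.96*s^3 - 0.44*s^2 - 1.1*s - 2.93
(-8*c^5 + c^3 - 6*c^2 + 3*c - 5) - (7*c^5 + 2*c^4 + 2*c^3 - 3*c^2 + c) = -15*c^5 - 2*c^4 - c^3 - 3*c^2 + 2*c - 5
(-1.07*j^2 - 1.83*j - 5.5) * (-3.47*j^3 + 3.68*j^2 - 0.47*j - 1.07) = 3.7129*j^5 + 2.4125*j^4 + 12.8535*j^3 - 18.235*j^2 + 4.5431*j + 5.885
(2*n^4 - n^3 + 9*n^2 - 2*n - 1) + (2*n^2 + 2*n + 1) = 2*n^4 - n^3 + 11*n^2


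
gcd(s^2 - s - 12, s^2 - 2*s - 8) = s - 4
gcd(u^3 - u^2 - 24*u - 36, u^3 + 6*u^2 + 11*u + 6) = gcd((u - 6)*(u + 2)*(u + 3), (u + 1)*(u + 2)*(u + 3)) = u^2 + 5*u + 6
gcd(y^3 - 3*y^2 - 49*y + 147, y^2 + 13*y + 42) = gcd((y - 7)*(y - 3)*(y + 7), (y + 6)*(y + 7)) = y + 7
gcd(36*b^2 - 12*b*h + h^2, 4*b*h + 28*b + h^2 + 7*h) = 1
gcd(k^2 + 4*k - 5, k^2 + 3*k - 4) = k - 1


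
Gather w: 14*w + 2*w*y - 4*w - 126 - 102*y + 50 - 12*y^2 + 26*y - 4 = w*(2*y + 10) - 12*y^2 - 76*y - 80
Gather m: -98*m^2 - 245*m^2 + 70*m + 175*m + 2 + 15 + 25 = -343*m^2 + 245*m + 42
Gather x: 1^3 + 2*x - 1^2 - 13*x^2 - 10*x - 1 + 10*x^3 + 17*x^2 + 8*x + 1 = 10*x^3 + 4*x^2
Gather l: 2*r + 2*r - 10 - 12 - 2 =4*r - 24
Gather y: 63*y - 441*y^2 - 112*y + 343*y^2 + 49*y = -98*y^2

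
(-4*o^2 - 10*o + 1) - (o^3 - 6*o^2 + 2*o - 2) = -o^3 + 2*o^2 - 12*o + 3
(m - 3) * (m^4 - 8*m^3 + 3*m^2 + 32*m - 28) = m^5 - 11*m^4 + 27*m^3 + 23*m^2 - 124*m + 84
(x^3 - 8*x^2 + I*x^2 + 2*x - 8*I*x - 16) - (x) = x^3 - 8*x^2 + I*x^2 + x - 8*I*x - 16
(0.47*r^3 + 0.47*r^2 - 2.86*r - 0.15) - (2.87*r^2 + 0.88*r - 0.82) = 0.47*r^3 - 2.4*r^2 - 3.74*r + 0.67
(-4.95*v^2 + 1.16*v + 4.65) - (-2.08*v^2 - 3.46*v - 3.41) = -2.87*v^2 + 4.62*v + 8.06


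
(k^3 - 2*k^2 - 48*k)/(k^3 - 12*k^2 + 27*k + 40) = k*(k + 6)/(k^2 - 4*k - 5)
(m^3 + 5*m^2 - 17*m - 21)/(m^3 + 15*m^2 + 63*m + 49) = (m - 3)/(m + 7)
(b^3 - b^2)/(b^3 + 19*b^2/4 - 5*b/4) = 4*b*(b - 1)/(4*b^2 + 19*b - 5)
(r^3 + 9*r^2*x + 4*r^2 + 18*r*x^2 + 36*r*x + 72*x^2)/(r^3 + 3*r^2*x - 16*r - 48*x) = (r + 6*x)/(r - 4)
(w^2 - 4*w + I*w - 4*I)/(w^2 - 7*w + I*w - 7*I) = (w - 4)/(w - 7)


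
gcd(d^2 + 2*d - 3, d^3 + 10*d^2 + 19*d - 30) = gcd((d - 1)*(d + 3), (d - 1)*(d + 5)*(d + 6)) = d - 1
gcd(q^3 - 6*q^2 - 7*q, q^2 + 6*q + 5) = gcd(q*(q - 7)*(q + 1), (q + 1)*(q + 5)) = q + 1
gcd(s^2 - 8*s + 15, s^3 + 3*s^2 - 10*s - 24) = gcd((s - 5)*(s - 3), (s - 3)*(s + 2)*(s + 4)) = s - 3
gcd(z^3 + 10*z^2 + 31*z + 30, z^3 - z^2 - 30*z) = z + 5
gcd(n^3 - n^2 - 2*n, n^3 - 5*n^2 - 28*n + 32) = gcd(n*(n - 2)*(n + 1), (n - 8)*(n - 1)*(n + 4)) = 1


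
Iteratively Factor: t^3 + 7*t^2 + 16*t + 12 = (t + 3)*(t^2 + 4*t + 4) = (t + 2)*(t + 3)*(t + 2)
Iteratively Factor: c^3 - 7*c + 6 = (c - 2)*(c^2 + 2*c - 3) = (c - 2)*(c - 1)*(c + 3)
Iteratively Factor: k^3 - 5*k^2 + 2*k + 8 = (k - 4)*(k^2 - k - 2) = (k - 4)*(k + 1)*(k - 2)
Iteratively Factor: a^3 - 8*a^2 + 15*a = (a - 3)*(a^2 - 5*a) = (a - 5)*(a - 3)*(a)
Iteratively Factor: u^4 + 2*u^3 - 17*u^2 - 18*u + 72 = (u - 3)*(u^3 + 5*u^2 - 2*u - 24) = (u - 3)*(u + 3)*(u^2 + 2*u - 8) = (u - 3)*(u + 3)*(u + 4)*(u - 2)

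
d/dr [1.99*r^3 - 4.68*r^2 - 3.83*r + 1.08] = 5.97*r^2 - 9.36*r - 3.83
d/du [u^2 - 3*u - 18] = 2*u - 3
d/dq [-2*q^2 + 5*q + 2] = 5 - 4*q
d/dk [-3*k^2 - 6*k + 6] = -6*k - 6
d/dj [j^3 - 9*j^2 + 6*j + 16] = 3*j^2 - 18*j + 6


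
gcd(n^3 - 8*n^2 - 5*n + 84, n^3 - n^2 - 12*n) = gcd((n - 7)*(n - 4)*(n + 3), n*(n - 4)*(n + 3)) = n^2 - n - 12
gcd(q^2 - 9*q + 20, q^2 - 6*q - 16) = 1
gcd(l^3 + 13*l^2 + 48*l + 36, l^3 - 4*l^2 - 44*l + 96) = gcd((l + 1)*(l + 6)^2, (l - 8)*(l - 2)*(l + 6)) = l + 6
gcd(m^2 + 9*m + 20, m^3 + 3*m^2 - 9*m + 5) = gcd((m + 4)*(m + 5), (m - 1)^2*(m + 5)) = m + 5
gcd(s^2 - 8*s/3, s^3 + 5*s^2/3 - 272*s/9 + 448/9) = s - 8/3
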